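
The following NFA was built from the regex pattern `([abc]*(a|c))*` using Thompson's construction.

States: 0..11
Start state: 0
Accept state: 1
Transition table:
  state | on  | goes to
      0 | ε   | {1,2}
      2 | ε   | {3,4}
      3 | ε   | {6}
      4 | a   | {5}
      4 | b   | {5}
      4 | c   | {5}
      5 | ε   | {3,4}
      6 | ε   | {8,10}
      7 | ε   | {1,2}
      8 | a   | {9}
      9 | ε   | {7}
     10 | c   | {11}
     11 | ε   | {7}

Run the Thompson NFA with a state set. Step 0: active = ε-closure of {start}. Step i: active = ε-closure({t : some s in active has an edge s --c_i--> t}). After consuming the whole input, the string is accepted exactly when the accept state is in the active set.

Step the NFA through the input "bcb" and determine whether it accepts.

Answer: REJECT

Derivation:
start: ε-closure({0}) = {0,1,2,3,4,6,8,10}
'b' @ 1: {3,4,5,6,8,10}
'c' @ 2: {1,2,3,4,5,6,7,8,10,11}  (accept∈set)
'b' @ 3: {3,4,5,6,8,10}
end set {3,4,5,6,8,10} — state 1 not in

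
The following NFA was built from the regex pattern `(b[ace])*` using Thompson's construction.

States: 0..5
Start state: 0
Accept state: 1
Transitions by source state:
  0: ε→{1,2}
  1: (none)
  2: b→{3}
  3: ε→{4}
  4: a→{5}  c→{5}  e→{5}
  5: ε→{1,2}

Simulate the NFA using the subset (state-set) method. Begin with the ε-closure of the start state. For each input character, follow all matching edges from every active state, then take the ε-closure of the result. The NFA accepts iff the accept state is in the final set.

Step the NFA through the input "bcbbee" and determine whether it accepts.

Answer: REJECT

Derivation:
start: ε-closure({0}) = {0,1,2}
'b' @ 1: {3,4}
'c' @ 2: {1,2,5}  ✓accept
'b' @ 3: {3,4}
'b' @ 4: {}  — state set empty
rest 'ee' ignored (set empty)
after full input: {}  (accept=1 not in)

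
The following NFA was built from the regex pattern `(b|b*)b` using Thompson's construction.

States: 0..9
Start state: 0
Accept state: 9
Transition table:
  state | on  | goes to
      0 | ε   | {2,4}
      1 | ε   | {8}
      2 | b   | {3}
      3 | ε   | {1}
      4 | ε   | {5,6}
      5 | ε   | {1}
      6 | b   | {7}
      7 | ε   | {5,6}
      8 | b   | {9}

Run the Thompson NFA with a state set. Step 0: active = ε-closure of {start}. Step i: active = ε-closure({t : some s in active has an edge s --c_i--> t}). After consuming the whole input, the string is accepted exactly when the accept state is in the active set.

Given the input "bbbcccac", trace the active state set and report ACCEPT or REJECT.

Answer: REJECT

Trace:
initial (ε-close {0}): {0,1,2,4,5,6,8}
'b' @ 1: {1,3,5,6,7,8,9}  [accepting]
'b' @ 2: {1,5,6,7,8,9}  [accepting]
'b' @ 3: {1,5,6,7,8,9}  [accepting]
'c' @ 4: {}  — dead — no transitions
rest 'ccac' ignored (set empty)
after full input: {}  (accept=9 not in)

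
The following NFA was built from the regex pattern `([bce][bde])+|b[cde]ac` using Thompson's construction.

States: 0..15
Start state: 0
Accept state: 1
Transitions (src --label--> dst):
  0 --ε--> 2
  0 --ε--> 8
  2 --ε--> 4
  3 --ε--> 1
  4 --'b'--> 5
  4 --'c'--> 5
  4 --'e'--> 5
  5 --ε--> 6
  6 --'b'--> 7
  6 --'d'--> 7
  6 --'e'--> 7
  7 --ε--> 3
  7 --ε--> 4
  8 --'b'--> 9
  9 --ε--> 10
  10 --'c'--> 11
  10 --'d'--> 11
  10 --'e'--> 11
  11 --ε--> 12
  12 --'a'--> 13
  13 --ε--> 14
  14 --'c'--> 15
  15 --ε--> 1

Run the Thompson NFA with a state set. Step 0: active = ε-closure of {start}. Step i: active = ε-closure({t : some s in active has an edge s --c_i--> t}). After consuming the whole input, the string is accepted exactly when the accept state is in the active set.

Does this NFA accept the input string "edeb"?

initial (ε-close {0}): {0,2,4,8}
'e' @ 1: {5,6}
'd' @ 2: {1,3,4,7}  [accepting]
'e' @ 3: {5,6}
'b' @ 4: {1,3,4,7}  [accepting]
after full input: {1,3,4,7}  (accept=1 in)

Answer: ACCEPT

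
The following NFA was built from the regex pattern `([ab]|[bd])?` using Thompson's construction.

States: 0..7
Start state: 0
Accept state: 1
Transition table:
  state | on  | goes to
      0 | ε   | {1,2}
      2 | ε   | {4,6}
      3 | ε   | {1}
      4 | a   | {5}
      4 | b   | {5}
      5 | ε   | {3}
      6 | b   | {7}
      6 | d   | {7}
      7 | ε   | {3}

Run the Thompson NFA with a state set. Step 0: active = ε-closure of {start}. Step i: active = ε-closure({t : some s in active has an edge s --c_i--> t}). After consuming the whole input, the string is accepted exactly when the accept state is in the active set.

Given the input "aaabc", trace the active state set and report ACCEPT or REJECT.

initial (ε-close {0}): {0,1,2,4,6}
'a' @ 1: {1,3,5}  ✓accept
'a' @ 2: {}  — state set empty
rest 'abc' ignored (set empty)
after full input: {}  (accept=1 not in)

Answer: REJECT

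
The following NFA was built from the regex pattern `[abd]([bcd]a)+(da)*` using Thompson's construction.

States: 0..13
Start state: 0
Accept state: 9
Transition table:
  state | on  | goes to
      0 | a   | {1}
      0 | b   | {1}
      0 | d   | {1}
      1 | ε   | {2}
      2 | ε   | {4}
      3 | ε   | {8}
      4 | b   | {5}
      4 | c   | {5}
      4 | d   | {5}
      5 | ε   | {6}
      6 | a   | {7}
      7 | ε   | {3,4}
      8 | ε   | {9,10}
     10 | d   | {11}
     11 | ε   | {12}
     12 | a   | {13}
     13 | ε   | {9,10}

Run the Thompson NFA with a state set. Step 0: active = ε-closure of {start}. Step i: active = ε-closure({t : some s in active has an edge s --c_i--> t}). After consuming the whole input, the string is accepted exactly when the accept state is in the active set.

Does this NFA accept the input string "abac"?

S₀ = ε-closure({0}) = {0}
'a' @ 1: {1,2,4}
'b' @ 2: {5,6}
'a' @ 3: {3,4,7,8,9,10}  [accepting]
'c' @ 4: {5,6}
after full input: {5,6}  (accept=9 not in)

Answer: REJECT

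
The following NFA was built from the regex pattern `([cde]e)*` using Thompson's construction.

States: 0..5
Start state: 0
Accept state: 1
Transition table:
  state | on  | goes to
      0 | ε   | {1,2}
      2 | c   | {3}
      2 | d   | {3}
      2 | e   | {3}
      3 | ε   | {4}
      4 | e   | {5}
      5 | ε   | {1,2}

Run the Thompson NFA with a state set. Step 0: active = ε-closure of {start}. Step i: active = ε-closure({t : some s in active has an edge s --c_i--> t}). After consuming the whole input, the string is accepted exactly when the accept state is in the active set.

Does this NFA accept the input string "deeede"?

Answer: ACCEPT

Trace:
S₀ = ε-closure({0}) = {0,1,2}
'd' @ 1: {3,4}
'e' @ 2: {1,2,5}  (accept∈set)
'e' @ 3: {3,4}
'e' @ 4: {1,2,5}  (accept∈set)
'd' @ 5: {3,4}
'e' @ 6: {1,2,5}  (accept∈set)
final: {1,2,5}; accept 1 in set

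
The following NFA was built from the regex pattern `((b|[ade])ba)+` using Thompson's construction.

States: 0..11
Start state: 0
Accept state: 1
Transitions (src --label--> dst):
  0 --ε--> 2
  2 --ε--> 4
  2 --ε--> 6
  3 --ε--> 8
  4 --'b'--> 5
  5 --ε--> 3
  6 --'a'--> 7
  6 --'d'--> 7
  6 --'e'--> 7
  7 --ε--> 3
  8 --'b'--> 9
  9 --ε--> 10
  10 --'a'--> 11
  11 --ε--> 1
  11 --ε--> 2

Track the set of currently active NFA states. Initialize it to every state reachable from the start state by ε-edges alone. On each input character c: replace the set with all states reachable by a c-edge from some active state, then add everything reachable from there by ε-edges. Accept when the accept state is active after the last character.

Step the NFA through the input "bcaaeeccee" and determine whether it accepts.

initial (ε-close {0}): {0,2,4,6}
'b' @ 1: {3,5,8}
'c' @ 2: {}  — state set empty
rest 'aaeeccee' ignored (set empty)
final: {}; accept 1 not in set

Answer: REJECT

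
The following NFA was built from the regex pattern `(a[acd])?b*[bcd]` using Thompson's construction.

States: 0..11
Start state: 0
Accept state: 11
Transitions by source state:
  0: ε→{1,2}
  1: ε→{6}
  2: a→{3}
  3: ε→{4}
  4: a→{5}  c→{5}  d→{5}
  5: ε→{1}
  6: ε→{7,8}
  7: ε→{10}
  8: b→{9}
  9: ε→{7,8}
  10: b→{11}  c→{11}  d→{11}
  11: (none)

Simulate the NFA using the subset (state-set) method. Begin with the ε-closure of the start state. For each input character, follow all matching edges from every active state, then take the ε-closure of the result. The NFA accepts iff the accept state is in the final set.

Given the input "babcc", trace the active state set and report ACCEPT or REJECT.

Answer: REJECT

Trace:
initial (ε-close {0}): {0,1,2,6,7,8,10}
'b' @ 1: {7,8,9,10,11}  ✓accept
'a' @ 2: {}  — no active states
rest 'bcc' ignored (set empty)
end set {} — state 11 not in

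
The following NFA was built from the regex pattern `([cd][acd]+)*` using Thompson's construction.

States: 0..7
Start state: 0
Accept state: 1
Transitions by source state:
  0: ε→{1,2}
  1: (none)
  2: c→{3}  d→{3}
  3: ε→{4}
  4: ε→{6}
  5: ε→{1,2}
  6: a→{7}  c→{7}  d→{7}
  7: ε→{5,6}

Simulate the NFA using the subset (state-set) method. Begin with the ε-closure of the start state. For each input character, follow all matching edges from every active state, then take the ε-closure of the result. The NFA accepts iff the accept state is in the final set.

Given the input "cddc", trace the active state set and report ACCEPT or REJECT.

Answer: ACCEPT

Derivation:
S₀ = ε-closure({0}) = {0,1,2}
'c' @ 1: {3,4,6}
'd' @ 2: {1,2,5,6,7}  (accept∈set)
'd' @ 3: {1,2,3,4,5,6,7}  (accept∈set)
'c' @ 4: {1,2,3,4,5,6,7}  (accept∈set)
final: {1,2,3,4,5,6,7}; accept 1 in set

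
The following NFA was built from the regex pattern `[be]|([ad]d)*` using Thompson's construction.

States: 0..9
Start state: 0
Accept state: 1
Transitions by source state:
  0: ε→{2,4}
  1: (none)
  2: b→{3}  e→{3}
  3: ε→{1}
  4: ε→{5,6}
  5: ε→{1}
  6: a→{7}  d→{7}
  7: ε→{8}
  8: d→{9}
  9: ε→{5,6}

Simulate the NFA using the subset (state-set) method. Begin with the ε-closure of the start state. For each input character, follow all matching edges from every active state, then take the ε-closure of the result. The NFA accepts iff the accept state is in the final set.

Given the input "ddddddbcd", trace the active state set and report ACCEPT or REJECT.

Answer: REJECT

Derivation:
start: ε-closure({0}) = {0,1,2,4,5,6}
'd' @ 1: {7,8}
'd' @ 2: {1,5,6,9}  [accepting]
'd' @ 3: {7,8}
'd' @ 4: {1,5,6,9}  [accepting]
'd' @ 5: {7,8}
'd' @ 6: {1,5,6,9}  [accepting]
'b' @ 7: {}  — state set empty
rest 'cd' ignored (set empty)
end set {} — state 1 not in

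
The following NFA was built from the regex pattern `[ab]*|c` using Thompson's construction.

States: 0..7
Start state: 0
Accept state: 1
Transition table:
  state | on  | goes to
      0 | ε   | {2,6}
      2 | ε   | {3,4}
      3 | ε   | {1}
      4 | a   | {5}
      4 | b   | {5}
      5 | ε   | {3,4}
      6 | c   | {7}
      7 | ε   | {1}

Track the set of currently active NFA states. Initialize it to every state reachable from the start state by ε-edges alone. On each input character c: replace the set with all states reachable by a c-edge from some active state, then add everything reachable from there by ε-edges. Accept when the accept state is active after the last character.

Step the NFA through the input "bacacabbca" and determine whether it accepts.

S₀ = ε-closure({0}) = {0,1,2,3,4,6}
'b' @ 1: {1,3,4,5}  [accepting]
'a' @ 2: {1,3,4,5}  [accepting]
'c' @ 3: {}  — dead — no transitions
rest 'acabbca' ignored (set empty)
end set {} — state 1 not in

Answer: REJECT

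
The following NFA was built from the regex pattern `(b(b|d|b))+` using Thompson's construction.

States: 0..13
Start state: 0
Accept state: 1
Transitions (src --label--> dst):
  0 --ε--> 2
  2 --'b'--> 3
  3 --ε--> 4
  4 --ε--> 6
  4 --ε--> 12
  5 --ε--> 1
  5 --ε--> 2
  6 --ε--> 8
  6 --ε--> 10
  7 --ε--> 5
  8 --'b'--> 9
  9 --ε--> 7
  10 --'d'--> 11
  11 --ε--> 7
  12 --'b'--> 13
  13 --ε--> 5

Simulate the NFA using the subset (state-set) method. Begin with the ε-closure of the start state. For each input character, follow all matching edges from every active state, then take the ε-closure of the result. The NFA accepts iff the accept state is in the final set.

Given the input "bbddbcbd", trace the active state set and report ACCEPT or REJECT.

Answer: REJECT

Steps:
S₀ = ε-closure({0}) = {0,2}
'b' @ 1: {3,4,6,8,10,12}
'b' @ 2: {1,2,5,7,9,13}  (accept∈set)
'd' @ 3: {}  — state set empty
rest 'dbcbd' ignored (set empty)
after full input: {}  (accept=1 not in)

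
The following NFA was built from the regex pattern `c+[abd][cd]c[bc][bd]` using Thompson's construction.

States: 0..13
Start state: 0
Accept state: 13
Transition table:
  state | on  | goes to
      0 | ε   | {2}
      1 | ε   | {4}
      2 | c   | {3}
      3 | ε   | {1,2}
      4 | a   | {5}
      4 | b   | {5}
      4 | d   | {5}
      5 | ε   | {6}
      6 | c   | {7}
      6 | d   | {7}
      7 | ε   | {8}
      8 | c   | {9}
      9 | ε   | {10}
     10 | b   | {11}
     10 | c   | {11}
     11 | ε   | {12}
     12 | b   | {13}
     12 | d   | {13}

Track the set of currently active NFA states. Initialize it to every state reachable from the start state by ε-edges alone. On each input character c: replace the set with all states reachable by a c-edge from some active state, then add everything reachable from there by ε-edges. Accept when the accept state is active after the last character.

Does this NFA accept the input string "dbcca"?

Answer: REJECT

Steps:
initial (ε-close {0}): {0,2}
'd' @ 1: {}  — no active states
rest 'bcca' ignored (set empty)
final: {}; accept 13 not in set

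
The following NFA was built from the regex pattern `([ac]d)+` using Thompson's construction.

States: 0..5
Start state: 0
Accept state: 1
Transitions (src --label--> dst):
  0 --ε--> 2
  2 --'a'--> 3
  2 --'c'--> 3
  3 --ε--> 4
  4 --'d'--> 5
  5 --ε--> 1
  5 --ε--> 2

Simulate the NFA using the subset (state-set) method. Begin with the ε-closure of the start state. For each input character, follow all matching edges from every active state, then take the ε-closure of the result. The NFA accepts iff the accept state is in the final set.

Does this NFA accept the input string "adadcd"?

Answer: ACCEPT

Steps:
initial (ε-close {0}): {0,2}
'a' @ 1: {3,4}
'd' @ 2: {1,2,5}  (accept∈set)
'a' @ 3: {3,4}
'd' @ 4: {1,2,5}  (accept∈set)
'c' @ 5: {3,4}
'd' @ 6: {1,2,5}  (accept∈set)
end set {1,2,5} — state 1 in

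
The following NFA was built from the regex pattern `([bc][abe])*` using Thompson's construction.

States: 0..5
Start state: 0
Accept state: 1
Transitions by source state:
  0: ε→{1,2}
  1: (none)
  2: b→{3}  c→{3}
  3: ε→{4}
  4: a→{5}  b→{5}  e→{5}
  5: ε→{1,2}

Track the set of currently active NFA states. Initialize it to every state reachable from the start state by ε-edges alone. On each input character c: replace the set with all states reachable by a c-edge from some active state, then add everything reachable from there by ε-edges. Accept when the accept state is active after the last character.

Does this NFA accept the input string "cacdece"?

initial (ε-close {0}): {0,1,2}
'c' @ 1: {3,4}
'a' @ 2: {1,2,5}  (accept∈set)
'c' @ 3: {3,4}
'd' @ 4: {}  — no active states
rest 'ece' ignored (set empty)
end set {} — state 1 not in

Answer: REJECT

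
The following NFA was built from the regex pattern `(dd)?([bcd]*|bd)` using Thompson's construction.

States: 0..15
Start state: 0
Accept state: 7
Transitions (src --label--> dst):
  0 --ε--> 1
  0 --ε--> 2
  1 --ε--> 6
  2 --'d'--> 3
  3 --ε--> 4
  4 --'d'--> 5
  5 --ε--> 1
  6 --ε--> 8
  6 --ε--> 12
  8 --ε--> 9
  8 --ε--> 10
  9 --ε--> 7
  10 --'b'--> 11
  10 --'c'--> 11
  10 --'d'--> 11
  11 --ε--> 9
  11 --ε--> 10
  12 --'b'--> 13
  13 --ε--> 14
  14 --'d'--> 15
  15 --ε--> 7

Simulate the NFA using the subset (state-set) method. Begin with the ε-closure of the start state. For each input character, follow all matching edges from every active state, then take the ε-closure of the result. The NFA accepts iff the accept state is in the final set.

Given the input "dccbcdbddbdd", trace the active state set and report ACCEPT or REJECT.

initial (ε-close {0}): {0,1,2,6,7,8,9,10,12}
'd' @ 1: {3,4,7,9,10,11}  (accept∈set)
'c' @ 2: {7,9,10,11}  (accept∈set)
'c' @ 3: {7,9,10,11}  (accept∈set)
'b' @ 4: {7,9,10,11}  (accept∈set)
'c' @ 5: {7,9,10,11}  (accept∈set)
'd' @ 6: {7,9,10,11}  (accept∈set)
'b' @ 7: {7,9,10,11}  (accept∈set)
'd' @ 8: {7,9,10,11}  (accept∈set)
'd' @ 9: {7,9,10,11}  (accept∈set)
'b' @ 10: {7,9,10,11}  (accept∈set)
'd' @ 11: {7,9,10,11}  (accept∈set)
'd' @ 12: {7,9,10,11}  (accept∈set)
after full input: {7,9,10,11}  (accept=7 in)

Answer: ACCEPT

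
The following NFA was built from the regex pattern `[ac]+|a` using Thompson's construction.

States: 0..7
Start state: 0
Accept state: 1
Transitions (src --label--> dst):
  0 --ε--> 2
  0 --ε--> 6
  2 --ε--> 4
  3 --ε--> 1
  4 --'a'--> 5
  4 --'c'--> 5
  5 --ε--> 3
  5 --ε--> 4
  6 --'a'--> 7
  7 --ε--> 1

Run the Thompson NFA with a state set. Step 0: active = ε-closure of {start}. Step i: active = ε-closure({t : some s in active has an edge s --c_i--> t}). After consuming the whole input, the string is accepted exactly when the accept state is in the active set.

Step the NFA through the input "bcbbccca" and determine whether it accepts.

Answer: REJECT

Derivation:
initial (ε-close {0}): {0,2,4,6}
'b' @ 1: {}  — no active states
rest 'cbbccca' ignored (set empty)
end set {} — state 1 not in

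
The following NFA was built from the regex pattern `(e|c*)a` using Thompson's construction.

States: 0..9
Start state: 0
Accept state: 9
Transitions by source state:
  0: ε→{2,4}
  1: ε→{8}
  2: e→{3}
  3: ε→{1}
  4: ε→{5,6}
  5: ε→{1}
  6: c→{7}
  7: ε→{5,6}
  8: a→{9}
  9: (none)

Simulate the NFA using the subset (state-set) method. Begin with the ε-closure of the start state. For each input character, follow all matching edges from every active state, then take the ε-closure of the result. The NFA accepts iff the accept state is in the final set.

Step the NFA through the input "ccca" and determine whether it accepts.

Answer: ACCEPT

Derivation:
S₀ = ε-closure({0}) = {0,1,2,4,5,6,8}
'c' @ 1: {1,5,6,7,8}
'c' @ 2: {1,5,6,7,8}
'c' @ 3: {1,5,6,7,8}
'a' @ 4: {9}  ✓accept
final: {9}; accept 9 in set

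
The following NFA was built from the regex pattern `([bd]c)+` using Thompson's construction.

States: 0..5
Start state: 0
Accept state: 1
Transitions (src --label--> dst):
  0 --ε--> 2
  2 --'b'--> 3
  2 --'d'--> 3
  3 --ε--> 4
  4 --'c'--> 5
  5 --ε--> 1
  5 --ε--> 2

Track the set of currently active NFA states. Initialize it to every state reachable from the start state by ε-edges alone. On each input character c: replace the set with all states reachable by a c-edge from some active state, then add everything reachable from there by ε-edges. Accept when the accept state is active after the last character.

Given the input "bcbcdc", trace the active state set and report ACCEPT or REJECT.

Answer: ACCEPT

Steps:
start: ε-closure({0}) = {0,2}
'b' @ 1: {3,4}
'c' @ 2: {1,2,5}  (accept∈set)
'b' @ 3: {3,4}
'c' @ 4: {1,2,5}  (accept∈set)
'd' @ 5: {3,4}
'c' @ 6: {1,2,5}  (accept∈set)
final: {1,2,5}; accept 1 in set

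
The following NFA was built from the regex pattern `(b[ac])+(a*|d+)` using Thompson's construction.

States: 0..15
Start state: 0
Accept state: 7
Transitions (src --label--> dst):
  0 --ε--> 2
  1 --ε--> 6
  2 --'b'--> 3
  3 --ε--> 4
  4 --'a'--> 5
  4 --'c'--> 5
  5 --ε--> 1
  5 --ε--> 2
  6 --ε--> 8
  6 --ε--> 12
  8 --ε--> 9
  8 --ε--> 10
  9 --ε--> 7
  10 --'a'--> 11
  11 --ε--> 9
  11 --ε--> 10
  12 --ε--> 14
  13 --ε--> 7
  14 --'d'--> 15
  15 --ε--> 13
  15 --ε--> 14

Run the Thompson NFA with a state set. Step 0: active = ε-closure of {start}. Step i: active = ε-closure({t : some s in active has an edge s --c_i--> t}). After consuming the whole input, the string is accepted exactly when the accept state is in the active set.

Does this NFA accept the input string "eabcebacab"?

Answer: REJECT

Derivation:
start: ε-closure({0}) = {0,2}
'e' @ 1: {}  — no active states
rest 'abcebacab' ignored (set empty)
after full input: {}  (accept=7 not in)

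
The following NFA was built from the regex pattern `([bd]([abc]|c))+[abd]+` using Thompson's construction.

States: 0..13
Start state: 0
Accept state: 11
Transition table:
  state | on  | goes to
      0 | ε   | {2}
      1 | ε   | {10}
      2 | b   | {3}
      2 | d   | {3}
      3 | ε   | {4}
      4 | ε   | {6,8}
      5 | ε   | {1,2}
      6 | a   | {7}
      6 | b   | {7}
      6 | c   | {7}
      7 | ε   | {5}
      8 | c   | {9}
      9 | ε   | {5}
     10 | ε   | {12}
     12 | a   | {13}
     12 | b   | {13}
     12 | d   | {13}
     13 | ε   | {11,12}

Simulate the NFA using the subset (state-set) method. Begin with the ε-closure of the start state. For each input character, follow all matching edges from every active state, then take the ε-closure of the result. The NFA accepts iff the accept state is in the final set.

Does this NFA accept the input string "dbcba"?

Answer: REJECT

Derivation:
start: ε-closure({0}) = {0,2}
'd' @ 1: {3,4,6,8}
'b' @ 2: {1,2,5,7,10,12}
'c' @ 3: {}  — state set empty
rest 'ba' ignored (set empty)
final: {}; accept 11 not in set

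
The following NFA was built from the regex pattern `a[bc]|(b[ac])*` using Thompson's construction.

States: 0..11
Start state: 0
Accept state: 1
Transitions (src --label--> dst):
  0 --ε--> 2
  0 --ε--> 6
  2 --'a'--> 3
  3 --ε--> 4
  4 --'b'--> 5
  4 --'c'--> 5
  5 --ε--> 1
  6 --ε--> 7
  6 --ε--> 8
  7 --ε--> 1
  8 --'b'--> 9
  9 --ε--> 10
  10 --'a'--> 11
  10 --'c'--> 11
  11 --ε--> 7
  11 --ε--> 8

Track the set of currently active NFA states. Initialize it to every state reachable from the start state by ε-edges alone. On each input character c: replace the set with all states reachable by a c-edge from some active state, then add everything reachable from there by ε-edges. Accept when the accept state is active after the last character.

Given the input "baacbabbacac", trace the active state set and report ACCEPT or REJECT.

Answer: REJECT

Steps:
S₀ = ε-closure({0}) = {0,1,2,6,7,8}
'b' @ 1: {9,10}
'a' @ 2: {1,7,8,11}  (accept∈set)
'a' @ 3: {}  — dead — no transitions
rest 'cbabbacac' ignored (set empty)
end set {} — state 1 not in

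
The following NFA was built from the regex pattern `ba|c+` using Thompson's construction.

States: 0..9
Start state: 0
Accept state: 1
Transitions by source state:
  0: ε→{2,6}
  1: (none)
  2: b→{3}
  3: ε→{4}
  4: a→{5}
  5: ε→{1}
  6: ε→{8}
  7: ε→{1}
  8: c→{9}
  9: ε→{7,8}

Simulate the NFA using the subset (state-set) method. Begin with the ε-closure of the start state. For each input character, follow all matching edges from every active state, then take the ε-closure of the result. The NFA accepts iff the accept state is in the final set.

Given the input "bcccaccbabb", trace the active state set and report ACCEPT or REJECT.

Answer: REJECT

Trace:
initial (ε-close {0}): {0,2,6,8}
'b' @ 1: {3,4}
'c' @ 2: {}  — no active states
rest 'ccaccbabb' ignored (set empty)
final: {}; accept 1 not in set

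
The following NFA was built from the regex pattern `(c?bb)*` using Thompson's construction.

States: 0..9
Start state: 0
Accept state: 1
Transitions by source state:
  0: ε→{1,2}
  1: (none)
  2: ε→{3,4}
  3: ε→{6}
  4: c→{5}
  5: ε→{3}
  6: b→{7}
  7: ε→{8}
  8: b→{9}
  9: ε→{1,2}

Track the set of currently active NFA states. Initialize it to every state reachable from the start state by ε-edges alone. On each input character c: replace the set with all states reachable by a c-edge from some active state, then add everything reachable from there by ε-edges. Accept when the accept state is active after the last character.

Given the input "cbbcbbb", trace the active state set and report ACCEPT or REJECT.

Answer: REJECT

Steps:
start: ε-closure({0}) = {0,1,2,3,4,6}
'c' @ 1: {3,5,6}
'b' @ 2: {7,8}
'b' @ 3: {1,2,3,4,6,9}  [accepting]
'c' @ 4: {3,5,6}
'b' @ 5: {7,8}
'b' @ 6: {1,2,3,4,6,9}  [accepting]
'b' @ 7: {7,8}
after full input: {7,8}  (accept=1 not in)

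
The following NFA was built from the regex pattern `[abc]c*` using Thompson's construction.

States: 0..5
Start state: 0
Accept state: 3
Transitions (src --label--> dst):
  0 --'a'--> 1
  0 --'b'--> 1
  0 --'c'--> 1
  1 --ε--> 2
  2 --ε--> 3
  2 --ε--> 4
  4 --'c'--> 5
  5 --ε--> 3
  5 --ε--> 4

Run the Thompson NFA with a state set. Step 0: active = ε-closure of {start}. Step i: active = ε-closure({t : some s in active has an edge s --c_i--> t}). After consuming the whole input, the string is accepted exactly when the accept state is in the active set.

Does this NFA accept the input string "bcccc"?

initial (ε-close {0}): {0}
'b' @ 1: {1,2,3,4}  [accepting]
'c' @ 2: {3,4,5}  [accepting]
'c' @ 3: {3,4,5}  [accepting]
'c' @ 4: {3,4,5}  [accepting]
'c' @ 5: {3,4,5}  [accepting]
end set {3,4,5} — state 3 in

Answer: ACCEPT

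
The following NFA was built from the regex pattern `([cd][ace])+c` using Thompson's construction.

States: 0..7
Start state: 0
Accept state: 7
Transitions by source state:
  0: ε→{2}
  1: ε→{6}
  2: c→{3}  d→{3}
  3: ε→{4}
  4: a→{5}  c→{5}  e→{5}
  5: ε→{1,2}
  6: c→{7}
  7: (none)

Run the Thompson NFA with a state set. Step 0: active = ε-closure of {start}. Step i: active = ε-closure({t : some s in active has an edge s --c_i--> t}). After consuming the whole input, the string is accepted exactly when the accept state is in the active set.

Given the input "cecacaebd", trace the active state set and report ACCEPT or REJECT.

initial (ε-close {0}): {0,2}
'c' @ 1: {3,4}
'e' @ 2: {1,2,5,6}
'c' @ 3: {3,4,7}  ✓accept
'a' @ 4: {1,2,5,6}
'c' @ 5: {3,4,7}  ✓accept
'a' @ 6: {1,2,5,6}
'e' @ 7: {}  — dead — no transitions
rest 'bd' ignored (set empty)
final: {}; accept 7 not in set

Answer: REJECT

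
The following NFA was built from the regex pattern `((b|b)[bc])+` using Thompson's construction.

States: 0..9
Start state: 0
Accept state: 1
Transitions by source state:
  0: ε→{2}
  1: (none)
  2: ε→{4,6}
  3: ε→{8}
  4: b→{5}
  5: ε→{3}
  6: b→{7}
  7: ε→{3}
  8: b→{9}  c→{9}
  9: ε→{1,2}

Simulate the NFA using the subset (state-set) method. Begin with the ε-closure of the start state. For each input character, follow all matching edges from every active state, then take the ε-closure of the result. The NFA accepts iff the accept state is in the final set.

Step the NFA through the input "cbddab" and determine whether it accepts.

start: ε-closure({0}) = {0,2,4,6}
'c' @ 1: {}  — no active states
rest 'bddab' ignored (set empty)
end set {} — state 1 not in

Answer: REJECT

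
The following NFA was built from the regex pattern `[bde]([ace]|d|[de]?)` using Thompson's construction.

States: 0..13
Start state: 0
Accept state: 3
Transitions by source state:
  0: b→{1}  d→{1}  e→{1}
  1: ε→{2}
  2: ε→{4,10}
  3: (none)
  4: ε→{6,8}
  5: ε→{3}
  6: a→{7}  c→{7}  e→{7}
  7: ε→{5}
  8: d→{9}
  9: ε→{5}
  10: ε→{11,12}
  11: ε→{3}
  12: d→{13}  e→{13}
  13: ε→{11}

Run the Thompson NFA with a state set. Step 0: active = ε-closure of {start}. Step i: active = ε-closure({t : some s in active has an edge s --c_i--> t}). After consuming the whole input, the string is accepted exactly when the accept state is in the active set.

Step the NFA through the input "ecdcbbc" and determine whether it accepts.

Answer: REJECT

Steps:
start: ε-closure({0}) = {0}
'e' @ 1: {1,2,3,4,6,8,10,11,12}  (accept∈set)
'c' @ 2: {3,5,7}  (accept∈set)
'd' @ 3: {}  — no active states
rest 'cbbc' ignored (set empty)
final: {}; accept 3 not in set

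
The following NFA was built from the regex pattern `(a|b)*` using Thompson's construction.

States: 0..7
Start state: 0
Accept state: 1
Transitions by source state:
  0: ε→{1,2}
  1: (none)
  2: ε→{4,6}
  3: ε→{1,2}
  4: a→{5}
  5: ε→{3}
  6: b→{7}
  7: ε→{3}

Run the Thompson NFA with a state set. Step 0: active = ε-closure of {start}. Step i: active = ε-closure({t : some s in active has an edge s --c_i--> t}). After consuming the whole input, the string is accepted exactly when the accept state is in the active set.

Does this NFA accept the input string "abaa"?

S₀ = ε-closure({0}) = {0,1,2,4,6}
'a' @ 1: {1,2,3,4,5,6}  ✓accept
'b' @ 2: {1,2,3,4,6,7}  ✓accept
'a' @ 3: {1,2,3,4,5,6}  ✓accept
'a' @ 4: {1,2,3,4,5,6}  ✓accept
final: {1,2,3,4,5,6}; accept 1 in set

Answer: ACCEPT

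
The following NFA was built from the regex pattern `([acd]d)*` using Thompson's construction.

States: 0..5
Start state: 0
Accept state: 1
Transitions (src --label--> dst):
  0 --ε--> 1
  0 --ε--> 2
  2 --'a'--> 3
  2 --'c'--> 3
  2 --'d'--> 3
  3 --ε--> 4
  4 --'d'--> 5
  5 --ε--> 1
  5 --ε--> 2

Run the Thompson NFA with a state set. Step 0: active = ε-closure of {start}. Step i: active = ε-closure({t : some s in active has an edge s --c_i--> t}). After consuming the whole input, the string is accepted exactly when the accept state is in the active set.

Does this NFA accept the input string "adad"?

S₀ = ε-closure({0}) = {0,1,2}
'a' @ 1: {3,4}
'd' @ 2: {1,2,5}  [accepting]
'a' @ 3: {3,4}
'd' @ 4: {1,2,5}  [accepting]
final: {1,2,5}; accept 1 in set

Answer: ACCEPT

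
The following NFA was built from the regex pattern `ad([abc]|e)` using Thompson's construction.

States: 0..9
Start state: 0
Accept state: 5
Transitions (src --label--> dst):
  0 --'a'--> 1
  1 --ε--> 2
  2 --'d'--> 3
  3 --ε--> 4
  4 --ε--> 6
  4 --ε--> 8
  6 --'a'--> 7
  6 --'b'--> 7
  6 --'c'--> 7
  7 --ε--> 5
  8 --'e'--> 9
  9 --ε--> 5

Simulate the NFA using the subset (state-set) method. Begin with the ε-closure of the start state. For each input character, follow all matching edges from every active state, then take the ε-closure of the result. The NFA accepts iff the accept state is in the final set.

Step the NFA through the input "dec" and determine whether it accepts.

Answer: REJECT

Steps:
start: ε-closure({0}) = {0}
'd' @ 1: {}  — dead — no transitions
rest 'ec' ignored (set empty)
after full input: {}  (accept=5 not in)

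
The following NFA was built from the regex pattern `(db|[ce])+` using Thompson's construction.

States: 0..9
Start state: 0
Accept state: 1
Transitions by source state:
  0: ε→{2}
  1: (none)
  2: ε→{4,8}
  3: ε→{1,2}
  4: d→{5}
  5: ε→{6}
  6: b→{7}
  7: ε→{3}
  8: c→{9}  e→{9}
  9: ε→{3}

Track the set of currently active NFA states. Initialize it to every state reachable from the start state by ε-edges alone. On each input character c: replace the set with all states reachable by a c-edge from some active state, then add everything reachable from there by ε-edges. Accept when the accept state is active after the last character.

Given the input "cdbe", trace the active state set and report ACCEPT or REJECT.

Answer: ACCEPT

Derivation:
start: ε-closure({0}) = {0,2,4,8}
'c' @ 1: {1,2,3,4,8,9}  ✓accept
'd' @ 2: {5,6}
'b' @ 3: {1,2,3,4,7,8}  ✓accept
'e' @ 4: {1,2,3,4,8,9}  ✓accept
after full input: {1,2,3,4,8,9}  (accept=1 in)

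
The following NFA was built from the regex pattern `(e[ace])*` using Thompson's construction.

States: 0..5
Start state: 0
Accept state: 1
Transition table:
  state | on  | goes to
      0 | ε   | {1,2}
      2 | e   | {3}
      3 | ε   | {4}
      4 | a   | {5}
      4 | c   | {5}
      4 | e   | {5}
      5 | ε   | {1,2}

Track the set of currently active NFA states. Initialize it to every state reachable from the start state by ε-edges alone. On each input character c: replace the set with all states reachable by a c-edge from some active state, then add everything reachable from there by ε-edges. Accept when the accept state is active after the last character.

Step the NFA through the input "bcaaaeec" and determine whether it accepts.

start: ε-closure({0}) = {0,1,2}
'b' @ 1: {}  — dead — no transitions
rest 'caaaeec' ignored (set empty)
final: {}; accept 1 not in set

Answer: REJECT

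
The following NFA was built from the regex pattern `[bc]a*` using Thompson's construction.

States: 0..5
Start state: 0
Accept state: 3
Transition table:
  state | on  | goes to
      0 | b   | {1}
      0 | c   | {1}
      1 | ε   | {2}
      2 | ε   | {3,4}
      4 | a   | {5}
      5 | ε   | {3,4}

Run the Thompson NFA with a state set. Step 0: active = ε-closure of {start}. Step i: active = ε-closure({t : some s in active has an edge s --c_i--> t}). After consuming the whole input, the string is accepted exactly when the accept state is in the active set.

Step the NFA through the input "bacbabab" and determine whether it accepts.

start: ε-closure({0}) = {0}
'b' @ 1: {1,2,3,4}  ✓accept
'a' @ 2: {3,4,5}  ✓accept
'c' @ 3: {}  — dead — no transitions
rest 'babab' ignored (set empty)
end set {} — state 3 not in

Answer: REJECT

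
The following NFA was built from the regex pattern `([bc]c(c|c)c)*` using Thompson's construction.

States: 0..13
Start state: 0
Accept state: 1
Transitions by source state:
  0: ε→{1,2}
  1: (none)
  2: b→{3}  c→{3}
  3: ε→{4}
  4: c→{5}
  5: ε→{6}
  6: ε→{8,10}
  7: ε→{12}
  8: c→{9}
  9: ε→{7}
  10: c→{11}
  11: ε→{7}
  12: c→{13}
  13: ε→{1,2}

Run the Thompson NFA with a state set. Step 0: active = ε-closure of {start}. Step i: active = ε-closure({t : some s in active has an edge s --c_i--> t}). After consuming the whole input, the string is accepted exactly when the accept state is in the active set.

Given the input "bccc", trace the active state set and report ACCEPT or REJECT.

initial (ε-close {0}): {0,1,2}
'b' @ 1: {3,4}
'c' @ 2: {5,6,8,10}
'c' @ 3: {7,9,11,12}
'c' @ 4: {1,2,13}  [accepting]
after full input: {1,2,13}  (accept=1 in)

Answer: ACCEPT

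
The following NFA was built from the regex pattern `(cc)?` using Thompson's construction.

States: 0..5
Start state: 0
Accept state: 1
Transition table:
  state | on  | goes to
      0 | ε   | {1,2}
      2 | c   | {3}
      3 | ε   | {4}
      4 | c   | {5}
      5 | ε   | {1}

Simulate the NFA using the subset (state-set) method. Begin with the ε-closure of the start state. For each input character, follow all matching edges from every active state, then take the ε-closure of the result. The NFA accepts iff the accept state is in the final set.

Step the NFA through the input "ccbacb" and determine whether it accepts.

S₀ = ε-closure({0}) = {0,1,2}
'c' @ 1: {3,4}
'c' @ 2: {1,5}  [accepting]
'b' @ 3: {}  — no active states
rest 'acb' ignored (set empty)
end set {} — state 1 not in

Answer: REJECT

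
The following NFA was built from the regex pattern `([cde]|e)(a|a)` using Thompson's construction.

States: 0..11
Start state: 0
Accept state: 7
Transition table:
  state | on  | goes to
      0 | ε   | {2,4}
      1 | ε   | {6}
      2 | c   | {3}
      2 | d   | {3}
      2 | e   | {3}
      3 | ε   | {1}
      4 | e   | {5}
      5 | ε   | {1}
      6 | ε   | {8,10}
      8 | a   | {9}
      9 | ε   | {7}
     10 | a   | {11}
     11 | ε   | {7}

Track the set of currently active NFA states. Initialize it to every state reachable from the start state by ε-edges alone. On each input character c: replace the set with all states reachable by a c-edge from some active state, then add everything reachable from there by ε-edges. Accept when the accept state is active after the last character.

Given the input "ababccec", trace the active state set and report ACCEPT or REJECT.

start: ε-closure({0}) = {0,2,4}
'a' @ 1: {}  — state set empty
rest 'babccec' ignored (set empty)
end set {} — state 7 not in

Answer: REJECT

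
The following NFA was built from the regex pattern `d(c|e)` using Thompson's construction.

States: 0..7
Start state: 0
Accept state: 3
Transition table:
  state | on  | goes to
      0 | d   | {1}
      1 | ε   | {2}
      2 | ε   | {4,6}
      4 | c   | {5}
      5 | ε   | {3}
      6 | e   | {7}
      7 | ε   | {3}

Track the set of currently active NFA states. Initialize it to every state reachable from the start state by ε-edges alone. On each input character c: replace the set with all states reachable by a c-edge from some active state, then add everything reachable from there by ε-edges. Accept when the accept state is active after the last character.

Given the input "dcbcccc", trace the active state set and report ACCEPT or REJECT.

start: ε-closure({0}) = {0}
'd' @ 1: {1,2,4,6}
'c' @ 2: {3,5}  [accepting]
'b' @ 3: {}  — state set empty
rest 'cccc' ignored (set empty)
end set {} — state 3 not in

Answer: REJECT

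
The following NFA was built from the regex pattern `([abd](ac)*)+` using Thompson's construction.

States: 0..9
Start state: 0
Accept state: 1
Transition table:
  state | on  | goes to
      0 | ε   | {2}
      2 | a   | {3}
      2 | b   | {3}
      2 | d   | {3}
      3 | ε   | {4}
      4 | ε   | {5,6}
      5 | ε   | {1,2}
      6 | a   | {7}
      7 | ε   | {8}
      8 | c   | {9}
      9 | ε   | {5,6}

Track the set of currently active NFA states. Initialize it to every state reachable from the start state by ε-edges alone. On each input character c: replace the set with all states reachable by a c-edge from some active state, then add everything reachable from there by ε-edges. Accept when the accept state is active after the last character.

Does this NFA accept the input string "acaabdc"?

start: ε-closure({0}) = {0,2}
'a' @ 1: {1,2,3,4,5,6}  (accept∈set)
'c' @ 2: {}  — state set empty
rest 'aabdc' ignored (set empty)
end set {} — state 1 not in

Answer: REJECT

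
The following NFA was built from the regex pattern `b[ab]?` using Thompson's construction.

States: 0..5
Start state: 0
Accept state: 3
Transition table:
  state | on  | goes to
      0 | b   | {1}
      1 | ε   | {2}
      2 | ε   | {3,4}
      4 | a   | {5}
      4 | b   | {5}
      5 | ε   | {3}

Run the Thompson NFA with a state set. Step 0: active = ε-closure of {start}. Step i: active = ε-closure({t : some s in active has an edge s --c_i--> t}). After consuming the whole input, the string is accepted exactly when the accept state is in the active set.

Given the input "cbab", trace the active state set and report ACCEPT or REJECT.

Answer: REJECT

Steps:
initial (ε-close {0}): {0}
'c' @ 1: {}  — state set empty
rest 'bab' ignored (set empty)
after full input: {}  (accept=3 not in)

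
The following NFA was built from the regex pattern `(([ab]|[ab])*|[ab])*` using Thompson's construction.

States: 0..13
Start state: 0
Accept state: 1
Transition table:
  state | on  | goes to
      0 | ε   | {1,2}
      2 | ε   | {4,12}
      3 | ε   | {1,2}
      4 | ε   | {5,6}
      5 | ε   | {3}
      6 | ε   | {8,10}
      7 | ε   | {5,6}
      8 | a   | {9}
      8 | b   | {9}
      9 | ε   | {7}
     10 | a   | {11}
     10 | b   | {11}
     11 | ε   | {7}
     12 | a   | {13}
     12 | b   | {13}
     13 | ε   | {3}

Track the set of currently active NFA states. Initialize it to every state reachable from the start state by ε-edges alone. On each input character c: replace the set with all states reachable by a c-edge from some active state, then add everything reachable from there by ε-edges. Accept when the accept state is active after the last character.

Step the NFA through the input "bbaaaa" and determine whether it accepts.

S₀ = ε-closure({0}) = {0,1,2,3,4,5,6,8,10,12}
'b' @ 1: {1,2,3,4,5,6,7,8,9,10,11,12,13}  ✓accept
'b' @ 2: {1,2,3,4,5,6,7,8,9,10,11,12,13}  ✓accept
'a' @ 3: {1,2,3,4,5,6,7,8,9,10,11,12,13}  ✓accept
'a' @ 4: {1,2,3,4,5,6,7,8,9,10,11,12,13}  ✓accept
'a' @ 5: {1,2,3,4,5,6,7,8,9,10,11,12,13}  ✓accept
'a' @ 6: {1,2,3,4,5,6,7,8,9,10,11,12,13}  ✓accept
after full input: {1,2,3,4,5,6,7,8,9,10,11,12,13}  (accept=1 in)

Answer: ACCEPT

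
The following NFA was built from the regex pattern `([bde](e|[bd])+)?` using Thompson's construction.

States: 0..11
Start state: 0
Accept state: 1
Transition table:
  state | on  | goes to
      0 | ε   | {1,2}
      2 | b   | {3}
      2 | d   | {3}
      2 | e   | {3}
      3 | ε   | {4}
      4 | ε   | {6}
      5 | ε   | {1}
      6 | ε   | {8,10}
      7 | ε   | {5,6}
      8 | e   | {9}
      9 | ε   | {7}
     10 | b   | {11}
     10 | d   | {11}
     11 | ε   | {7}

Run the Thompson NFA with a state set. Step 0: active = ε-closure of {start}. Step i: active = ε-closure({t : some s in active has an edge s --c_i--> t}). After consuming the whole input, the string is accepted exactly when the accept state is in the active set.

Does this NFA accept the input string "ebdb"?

S₀ = ε-closure({0}) = {0,1,2}
'e' @ 1: {3,4,6,8,10}
'b' @ 2: {1,5,6,7,8,10,11}  (accept∈set)
'd' @ 3: {1,5,6,7,8,10,11}  (accept∈set)
'b' @ 4: {1,5,6,7,8,10,11}  (accept∈set)
final: {1,5,6,7,8,10,11}; accept 1 in set

Answer: ACCEPT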